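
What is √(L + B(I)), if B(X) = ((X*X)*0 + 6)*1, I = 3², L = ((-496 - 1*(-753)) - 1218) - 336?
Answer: I*√1291 ≈ 35.93*I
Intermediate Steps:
L = -1297 (L = ((-496 + 753) - 1218) - 336 = (257 - 1218) - 336 = -961 - 336 = -1297)
I = 9
B(X) = 6 (B(X) = (X²*0 + 6)*1 = (0 + 6)*1 = 6*1 = 6)
√(L + B(I)) = √(-1297 + 6) = √(-1291) = I*√1291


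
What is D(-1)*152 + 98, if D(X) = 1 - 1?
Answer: 98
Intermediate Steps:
D(X) = 0
D(-1)*152 + 98 = 0*152 + 98 = 0 + 98 = 98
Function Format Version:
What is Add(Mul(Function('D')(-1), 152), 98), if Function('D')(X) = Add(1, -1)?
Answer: 98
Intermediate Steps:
Function('D')(X) = 0
Add(Mul(Function('D')(-1), 152), 98) = Add(Mul(0, 152), 98) = Add(0, 98) = 98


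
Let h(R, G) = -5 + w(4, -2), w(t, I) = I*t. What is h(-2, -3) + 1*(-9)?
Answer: -22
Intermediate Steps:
h(R, G) = -13 (h(R, G) = -5 - 2*4 = -5 - 8 = -13)
h(-2, -3) + 1*(-9) = -13 + 1*(-9) = -13 - 9 = -22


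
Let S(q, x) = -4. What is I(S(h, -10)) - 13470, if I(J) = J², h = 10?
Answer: -13454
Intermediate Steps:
I(S(h, -10)) - 13470 = (-4)² - 13470 = 16 - 13470 = -13454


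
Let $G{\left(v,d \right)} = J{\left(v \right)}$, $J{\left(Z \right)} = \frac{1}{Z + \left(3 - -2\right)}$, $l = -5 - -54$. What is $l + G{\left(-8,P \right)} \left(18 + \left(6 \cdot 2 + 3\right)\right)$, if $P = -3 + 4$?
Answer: $38$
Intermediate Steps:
$P = 1$
$l = 49$ ($l = -5 + 54 = 49$)
$J{\left(Z \right)} = \frac{1}{5 + Z}$ ($J{\left(Z \right)} = \frac{1}{Z + \left(3 + 2\right)} = \frac{1}{Z + 5} = \frac{1}{5 + Z}$)
$G{\left(v,d \right)} = \frac{1}{5 + v}$
$l + G{\left(-8,P \right)} \left(18 + \left(6 \cdot 2 + 3\right)\right) = 49 + \frac{18 + \left(6 \cdot 2 + 3\right)}{5 - 8} = 49 + \frac{18 + \left(12 + 3\right)}{-3} = 49 - \frac{18 + 15}{3} = 49 - 11 = 38$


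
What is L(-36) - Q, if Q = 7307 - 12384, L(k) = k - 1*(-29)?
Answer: 5070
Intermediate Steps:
L(k) = 29 + k (L(k) = k + 29 = 29 + k)
Q = -5077
L(-36) - Q = (29 - 36) - 1*(-5077) = -7 + 5077 = 5070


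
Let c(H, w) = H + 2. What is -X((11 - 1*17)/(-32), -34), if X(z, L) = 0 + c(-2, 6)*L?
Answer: 0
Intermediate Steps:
c(H, w) = 2 + H
X(z, L) = 0 (X(z, L) = 0 + (2 - 2)*L = 0 + 0*L = 0 + 0 = 0)
-X((11 - 1*17)/(-32), -34) = -1*0 = 0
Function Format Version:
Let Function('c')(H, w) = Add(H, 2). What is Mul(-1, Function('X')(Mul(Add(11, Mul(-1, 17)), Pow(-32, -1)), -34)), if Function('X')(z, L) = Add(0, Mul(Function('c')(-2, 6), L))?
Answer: 0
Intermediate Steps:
Function('c')(H, w) = Add(2, H)
Function('X')(z, L) = 0 (Function('X')(z, L) = Add(0, Mul(Add(2, -2), L)) = Add(0, Mul(0, L)) = Add(0, 0) = 0)
Mul(-1, Function('X')(Mul(Add(11, Mul(-1, 17)), Pow(-32, -1)), -34)) = Mul(-1, 0) = 0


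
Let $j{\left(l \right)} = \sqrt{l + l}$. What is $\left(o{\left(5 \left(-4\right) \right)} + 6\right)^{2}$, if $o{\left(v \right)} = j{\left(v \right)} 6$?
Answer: $-1404 + 144 i \sqrt{10} \approx -1404.0 + 455.37 i$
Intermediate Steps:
$j{\left(l \right)} = \sqrt{2} \sqrt{l}$ ($j{\left(l \right)} = \sqrt{2 l} = \sqrt{2} \sqrt{l}$)
$o{\left(v \right)} = 6 \sqrt{2} \sqrt{v}$ ($o{\left(v \right)} = \sqrt{2} \sqrt{v} 6 = 6 \sqrt{2} \sqrt{v}$)
$\left(o{\left(5 \left(-4\right) \right)} + 6\right)^{2} = \left(6 \sqrt{2} \sqrt{5 \left(-4\right)} + 6\right)^{2} = \left(6 \sqrt{2} \sqrt{-20} + 6\right)^{2} = \left(6 \sqrt{2} \cdot 2 i \sqrt{5} + 6\right)^{2} = \left(12 i \sqrt{10} + 6\right)^{2} = \left(6 + 12 i \sqrt{10}\right)^{2}$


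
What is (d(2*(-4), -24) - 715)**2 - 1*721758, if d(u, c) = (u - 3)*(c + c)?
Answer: -686789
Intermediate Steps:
d(u, c) = 2*c*(-3 + u) (d(u, c) = (-3 + u)*(2*c) = 2*c*(-3 + u))
(d(2*(-4), -24) - 715)**2 - 1*721758 = (2*(-24)*(-3 + 2*(-4)) - 715)**2 - 1*721758 = (2*(-24)*(-3 - 8) - 715)**2 - 721758 = (2*(-24)*(-11) - 715)**2 - 721758 = (528 - 715)**2 - 721758 = (-187)**2 - 721758 = 34969 - 721758 = -686789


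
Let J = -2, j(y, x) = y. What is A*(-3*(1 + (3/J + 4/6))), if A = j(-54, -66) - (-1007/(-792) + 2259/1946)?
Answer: 43487639/1541232 ≈ 28.216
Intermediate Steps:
A = -43487639/770616 (A = -54 - (-1007/(-792) + 2259/1946) = -54 - (-1007*(-1/792) + 2259*(1/1946)) = -54 - (1007/792 + 2259/1946) = -54 - 1*1874375/770616 = -54 - 1874375/770616 = -43487639/770616 ≈ -56.432)
A*(-3*(1 + (3/J + 4/6))) = -(-43487639)*(1 + (3/(-2) + 4/6))/256872 = -(-43487639)*(1 + (3*(-1/2) + 4*(1/6)))/256872 = -(-43487639)*(1 + (-3/2 + 2/3))/256872 = -(-43487639)*(1 - 5/6)/256872 = -(-43487639)/(256872*6) = -43487639/770616*(-1/2) = 43487639/1541232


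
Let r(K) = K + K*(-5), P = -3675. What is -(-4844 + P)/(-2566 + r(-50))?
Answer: -1217/338 ≈ -3.6006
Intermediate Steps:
r(K) = -4*K (r(K) = K - 5*K = -4*K)
-(-4844 + P)/(-2566 + r(-50)) = -(-4844 - 3675)/(-2566 - 4*(-50)) = -(-8519)/(-2566 + 200) = -(-8519)/(-2366) = -(-8519)*(-1)/2366 = -1*1217/338 = -1217/338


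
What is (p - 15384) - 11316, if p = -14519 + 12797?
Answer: -28422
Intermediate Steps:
p = -1722
(p - 15384) - 11316 = (-1722 - 15384) - 11316 = -17106 - 11316 = -28422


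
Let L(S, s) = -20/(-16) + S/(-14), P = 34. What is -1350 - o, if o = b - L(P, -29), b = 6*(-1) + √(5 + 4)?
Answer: -37749/28 ≈ -1348.2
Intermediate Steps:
L(S, s) = 5/4 - S/14 (L(S, s) = -20*(-1/16) + S*(-1/14) = 5/4 - S/14)
b = -3 (b = -6 + √9 = -6 + 3 = -3)
o = -51/28 (o = -3 - (5/4 - 1/14*34) = -3 - (5/4 - 17/7) = -3 - 1*(-33/28) = -3 + 33/28 = -51/28 ≈ -1.8214)
-1350 - o = -1350 - 1*(-51/28) = -1350 + 51/28 = -37749/28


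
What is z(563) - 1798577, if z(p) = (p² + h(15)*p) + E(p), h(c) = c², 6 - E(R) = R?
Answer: -1355490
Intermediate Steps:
E(R) = 6 - R
z(p) = 6 + p² + 224*p (z(p) = (p² + 15²*p) + (6 - p) = (p² + 225*p) + (6 - p) = 6 + p² + 224*p)
z(563) - 1798577 = (6 + 563² + 224*563) - 1798577 = (6 + 316969 + 126112) - 1798577 = 443087 - 1798577 = -1355490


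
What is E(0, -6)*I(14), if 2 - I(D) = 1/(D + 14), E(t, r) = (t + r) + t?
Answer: -165/14 ≈ -11.786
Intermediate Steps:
E(t, r) = r + 2*t (E(t, r) = (r + t) + t = r + 2*t)
I(D) = 2 - 1/(14 + D) (I(D) = 2 - 1/(D + 14) = 2 - 1/(14 + D))
E(0, -6)*I(14) = (-6 + 2*0)*((27 + 2*14)/(14 + 14)) = (-6 + 0)*((27 + 28)/28) = -3*55/14 = -6*55/28 = -165/14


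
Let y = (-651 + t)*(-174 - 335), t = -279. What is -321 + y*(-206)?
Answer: -97514541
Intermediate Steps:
y = 473370 (y = (-651 - 279)*(-174 - 335) = -930*(-509) = 473370)
-321 + y*(-206) = -321 + 473370*(-206) = -321 - 97514220 = -97514541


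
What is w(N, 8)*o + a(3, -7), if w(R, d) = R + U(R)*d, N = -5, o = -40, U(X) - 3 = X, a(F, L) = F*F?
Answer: 849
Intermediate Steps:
a(F, L) = F²
U(X) = 3 + X
w(R, d) = R + d*(3 + R) (w(R, d) = R + (3 + R)*d = R + d*(3 + R))
w(N, 8)*o + a(3, -7) = (-5 + 8*(3 - 5))*(-40) + 3² = (-5 + 8*(-2))*(-40) + 9 = (-5 - 16)*(-40) + 9 = -21*(-40) + 9 = 840 + 9 = 849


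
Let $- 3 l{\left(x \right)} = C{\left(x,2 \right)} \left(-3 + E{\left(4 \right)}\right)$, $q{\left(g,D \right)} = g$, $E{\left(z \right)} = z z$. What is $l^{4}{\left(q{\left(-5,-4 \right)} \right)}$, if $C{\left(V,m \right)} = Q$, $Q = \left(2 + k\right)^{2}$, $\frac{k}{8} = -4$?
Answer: $231344100000000$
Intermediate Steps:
$k = -32$ ($k = 8 \left(-4\right) = -32$)
$E{\left(z \right)} = z^{2}$
$Q = 900$ ($Q = \left(2 - 32\right)^{2} = \left(-30\right)^{2} = 900$)
$C{\left(V,m \right)} = 900$
$l{\left(x \right)} = -3900$ ($l{\left(x \right)} = - \frac{900 \left(-3 + 4^{2}\right)}{3} = - \frac{900 \left(-3 + 16\right)}{3} = - \frac{900 \cdot 13}{3} = \left(- \frac{1}{3}\right) 11700 = -3900$)
$l^{4}{\left(q{\left(-5,-4 \right)} \right)} = \left(-3900\right)^{4} = 231344100000000$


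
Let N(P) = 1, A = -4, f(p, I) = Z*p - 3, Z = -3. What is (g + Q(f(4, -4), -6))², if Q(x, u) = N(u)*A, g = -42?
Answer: 2116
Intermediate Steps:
f(p, I) = -3 - 3*p (f(p, I) = -3*p - 3 = -3 - 3*p)
Q(x, u) = -4 (Q(x, u) = 1*(-4) = -4)
(g + Q(f(4, -4), -6))² = (-42 - 4)² = (-46)² = 2116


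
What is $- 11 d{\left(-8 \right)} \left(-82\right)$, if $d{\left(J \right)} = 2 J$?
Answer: $-14432$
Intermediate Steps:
$- 11 d{\left(-8 \right)} \left(-82\right) = - 11 \cdot 2 \left(-8\right) \left(-82\right) = \left(-11\right) \left(-16\right) \left(-82\right) = 176 \left(-82\right) = -14432$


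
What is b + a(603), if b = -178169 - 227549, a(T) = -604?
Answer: -406322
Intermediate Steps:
b = -405718
b + a(603) = -405718 - 604 = -406322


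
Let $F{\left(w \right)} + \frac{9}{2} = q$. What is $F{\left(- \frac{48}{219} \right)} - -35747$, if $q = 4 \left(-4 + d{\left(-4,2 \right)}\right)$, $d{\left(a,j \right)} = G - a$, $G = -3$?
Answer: $\frac{71461}{2} \approx 35731.0$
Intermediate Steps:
$d{\left(a,j \right)} = -3 - a$
$q = -12$ ($q = 4 \left(-4 - -1\right) = 4 \left(-4 + \left(-3 + 4\right)\right) = 4 \left(-4 + 1\right) = 4 \left(-3\right) = -12$)
$F{\left(w \right)} = - \frac{33}{2}$ ($F{\left(w \right)} = - \frac{9}{2} - 12 = - \frac{33}{2}$)
$F{\left(- \frac{48}{219} \right)} - -35747 = - \frac{33}{2} - -35747 = - \frac{33}{2} + 35747 = \frac{71461}{2}$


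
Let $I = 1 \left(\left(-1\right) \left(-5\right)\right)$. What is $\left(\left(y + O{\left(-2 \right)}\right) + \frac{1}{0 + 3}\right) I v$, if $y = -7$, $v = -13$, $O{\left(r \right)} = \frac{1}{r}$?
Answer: $\frac{2795}{6} \approx 465.83$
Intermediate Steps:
$I = 5$ ($I = 1 \cdot 5 = 5$)
$\left(\left(y + O{\left(-2 \right)}\right) + \frac{1}{0 + 3}\right) I v = \left(\left(-7 + \frac{1}{-2}\right) + \frac{1}{0 + 3}\right) 5 \left(-13\right) = \left(\left(-7 - \frac{1}{2}\right) + \frac{1}{3}\right) 5 \left(-13\right) = \left(- \frac{15}{2} + \frac{1}{3}\right) 5 \left(-13\right) = \left(- \frac{43}{6}\right) 5 \left(-13\right) = \left(- \frac{215}{6}\right) \left(-13\right) = \frac{2795}{6}$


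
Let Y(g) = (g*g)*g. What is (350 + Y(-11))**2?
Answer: 962361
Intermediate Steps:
Y(g) = g**3 (Y(g) = g**2*g = g**3)
(350 + Y(-11))**2 = (350 + (-11)**3)**2 = (350 - 1331)**2 = (-981)**2 = 962361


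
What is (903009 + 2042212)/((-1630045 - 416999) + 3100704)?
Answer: 2945221/1053660 ≈ 2.7952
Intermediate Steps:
(903009 + 2042212)/((-1630045 - 416999) + 3100704) = 2945221/(-2047044 + 3100704) = 2945221/1053660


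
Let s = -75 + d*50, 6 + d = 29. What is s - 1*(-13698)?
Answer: 14773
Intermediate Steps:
d = 23 (d = -6 + 29 = 23)
s = 1075 (s = -75 + 23*50 = -75 + 1150 = 1075)
s - 1*(-13698) = 1075 - 1*(-13698) = 1075 + 13698 = 14773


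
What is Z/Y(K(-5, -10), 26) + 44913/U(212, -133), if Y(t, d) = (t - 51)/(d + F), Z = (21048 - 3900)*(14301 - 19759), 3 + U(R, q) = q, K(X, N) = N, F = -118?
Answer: -1171048165101/8296 ≈ -1.4116e+8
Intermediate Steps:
U(R, q) = -3 + q
Z = -93593784 (Z = 17148*(-5458) = -93593784)
Y(t, d) = (-51 + t)/(-118 + d) (Y(t, d) = (t - 51)/(d - 118) = (-51 + t)/(-118 + d))
Z/Y(K(-5, -10), 26) + 44913/U(212, -133) = -93593784*(-118 + 26)/(-51 - 10) + 44913/(-3 - 133) = -93593784/(-61/(-92)) + 44913/(-136) = -93593784/((-1/92*(-61))) + 44913*(-1/136) = -93593784/61/92 - 44913/136 = -93593784*92/61 - 44913/136 = -8610628128/61 - 44913/136 = -1171048165101/8296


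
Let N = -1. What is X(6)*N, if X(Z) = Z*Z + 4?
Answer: -40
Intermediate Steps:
X(Z) = 4 + Z**2 (X(Z) = Z**2 + 4 = 4 + Z**2)
X(6)*N = (4 + 6**2)*(-1) = (4 + 36)*(-1) = 40*(-1) = -40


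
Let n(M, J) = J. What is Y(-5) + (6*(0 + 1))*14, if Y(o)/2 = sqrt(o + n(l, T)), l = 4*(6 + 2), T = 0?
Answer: 84 + 2*I*sqrt(5) ≈ 84.0 + 4.4721*I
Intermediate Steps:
l = 32 (l = 4*8 = 32)
Y(o) = 2*sqrt(o) (Y(o) = 2*sqrt(o + 0) = 2*sqrt(o))
Y(-5) + (6*(0 + 1))*14 = 2*sqrt(-5) + (6*(0 + 1))*14 = 2*(I*sqrt(5)) + (6*1)*14 = 2*I*sqrt(5) + 6*14 = 2*I*sqrt(5) + 84 = 84 + 2*I*sqrt(5)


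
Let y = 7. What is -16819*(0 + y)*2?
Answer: -235466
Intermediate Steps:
-16819*(0 + y)*2 = -16819*(0 + 7)*2 = -117733*2 = -16819*14 = -235466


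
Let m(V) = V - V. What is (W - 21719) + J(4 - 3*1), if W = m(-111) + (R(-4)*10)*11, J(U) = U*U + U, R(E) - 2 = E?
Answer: -21937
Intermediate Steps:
R(E) = 2 + E
m(V) = 0
J(U) = U + U**2 (J(U) = U**2 + U = U + U**2)
W = -220 (W = 0 + ((2 - 4)*10)*11 = 0 - 2*10*11 = 0 - 20*11 = 0 - 220 = -220)
(W - 21719) + J(4 - 3*1) = (-220 - 21719) + (4 - 3*1)*(1 + (4 - 3*1)) = -21939 + (4 - 3)*(1 + (4 - 3)) = -21939 + 1*(1 + 1) = -21939 + 1*2 = -21939 + 2 = -21937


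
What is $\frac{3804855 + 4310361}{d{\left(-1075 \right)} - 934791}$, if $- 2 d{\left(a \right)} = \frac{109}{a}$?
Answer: $- \frac{17447714400}{2009800541} \approx -8.6813$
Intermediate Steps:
$d{\left(a \right)} = - \frac{109}{2 a}$ ($d{\left(a \right)} = - \frac{109 \frac{1}{a}}{2} = - \frac{109}{2 a}$)
$\frac{3804855 + 4310361}{d{\left(-1075 \right)} - 934791} = \frac{3804855 + 4310361}{- \frac{109}{2 \left(-1075\right)} - 934791} = \frac{8115216}{\left(- \frac{109}{2}\right) \left(- \frac{1}{1075}\right) - 934791} = \frac{8115216}{\frac{109}{2150} - 934791} = \frac{8115216}{- \frac{2009800541}{2150}} = 8115216 \left(- \frac{2150}{2009800541}\right) = - \frac{17447714400}{2009800541}$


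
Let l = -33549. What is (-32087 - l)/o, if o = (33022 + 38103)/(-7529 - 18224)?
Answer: -37650886/71125 ≈ -529.36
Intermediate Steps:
o = -71125/25753 (o = 71125/(-25753) = 71125*(-1/25753) = -71125/25753 ≈ -2.7618)
(-32087 - l)/o = (-32087 - 1*(-33549))/(-71125/25753) = (-32087 + 33549)*(-25753/71125) = 1462*(-25753/71125) = -37650886/71125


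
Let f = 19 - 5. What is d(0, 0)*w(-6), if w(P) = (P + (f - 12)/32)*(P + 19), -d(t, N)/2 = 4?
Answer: 1235/2 ≈ 617.50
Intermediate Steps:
f = 14
d(t, N) = -8 (d(t, N) = -2*4 = -8)
w(P) = (19 + P)*(1/16 + P) (w(P) = (P + (14 - 12)/32)*(P + 19) = (P + 2*(1/32))*(19 + P) = (P + 1/16)*(19 + P) = (1/16 + P)*(19 + P) = (19 + P)*(1/16 + P))
d(0, 0)*w(-6) = -8*(19/16 + (-6)**2 + (305/16)*(-6)) = -8*(19/16 + 36 - 915/8) = -8*(-1235/16) = 1235/2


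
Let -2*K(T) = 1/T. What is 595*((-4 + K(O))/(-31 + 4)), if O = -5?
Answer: 1547/18 ≈ 85.944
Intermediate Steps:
K(T) = -1/(2*T)
595*((-4 + K(O))/(-31 + 4)) = 595*((-4 - 1/2/(-5))/(-31 + 4)) = 595*((-4 - 1/2*(-1/5))/(-27)) = 595*((-4 + 1/10)*(-1/27)) = 595*(-39/10*(-1/27)) = 595*(13/90) = 1547/18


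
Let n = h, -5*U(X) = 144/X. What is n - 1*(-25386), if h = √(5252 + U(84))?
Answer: 25386 + 16*√25130/35 ≈ 25458.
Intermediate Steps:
U(X) = -144/(5*X)
h = 16*√25130/35 (h = √(5252 - 144/5/84) = √(5252 - 144/5*1/84) = √(5252 - 12/35) = √(183808/35) = 16*√25130/35 ≈ 72.468)
n = 16*√25130/35 ≈ 72.468
n - 1*(-25386) = 16*√25130/35 - 1*(-25386) = 16*√25130/35 + 25386 = 25386 + 16*√25130/35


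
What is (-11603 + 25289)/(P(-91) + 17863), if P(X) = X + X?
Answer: 13686/17681 ≈ 0.77405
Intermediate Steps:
P(X) = 2*X
(-11603 + 25289)/(P(-91) + 17863) = (-11603 + 25289)/(2*(-91) + 17863) = 13686/(-182 + 17863) = 13686/17681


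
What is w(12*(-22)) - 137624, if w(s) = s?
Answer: -137888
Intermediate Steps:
w(12*(-22)) - 137624 = 12*(-22) - 137624 = -264 - 137624 = -137888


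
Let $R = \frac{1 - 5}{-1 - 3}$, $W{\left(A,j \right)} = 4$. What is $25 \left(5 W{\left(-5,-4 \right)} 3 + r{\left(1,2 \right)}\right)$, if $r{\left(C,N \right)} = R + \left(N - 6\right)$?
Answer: $1425$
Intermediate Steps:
$R = 1$ ($R = - \frac{4}{-4} = \left(-4\right) \left(- \frac{1}{4}\right) = 1$)
$r{\left(C,N \right)} = -5 + N$ ($r{\left(C,N \right)} = 1 + \left(N - 6\right) = 1 + \left(-6 + N\right) = -5 + N$)
$25 \left(5 W{\left(-5,-4 \right)} 3 + r{\left(1,2 \right)}\right) = 25 \left(5 \cdot 4 \cdot 3 + \left(-5 + 2\right)\right) = 25 \left(20 \cdot 3 - 3\right) = 25 \left(60 - 3\right) = 25 \cdot 57 = 1425$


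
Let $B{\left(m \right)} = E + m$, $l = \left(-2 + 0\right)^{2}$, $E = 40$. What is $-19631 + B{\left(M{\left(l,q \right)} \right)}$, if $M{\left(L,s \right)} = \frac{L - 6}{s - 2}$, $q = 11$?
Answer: $- \frac{176321}{9} \approx -19591.0$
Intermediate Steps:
$l = 4$ ($l = \left(-2\right)^{2} = 4$)
$M{\left(L,s \right)} = \frac{-6 + L}{-2 + s}$
$B{\left(m \right)} = 40 + m$
$-19631 + B{\left(M{\left(l,q \right)} \right)} = -19631 + \left(40 + \frac{-6 + 4}{-2 + 11}\right) = -19631 + \left(40 + \frac{1}{9} \left(-2\right)\right) = -19631 + \left(40 - \frac{2}{9}\right) = -19631 + \frac{358}{9} = - \frac{176321}{9}$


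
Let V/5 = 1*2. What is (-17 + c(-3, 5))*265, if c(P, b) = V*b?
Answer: 8745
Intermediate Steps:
V = 10 (V = 5*(1*2) = 5*2 = 10)
c(P, b) = 10*b
(-17 + c(-3, 5))*265 = (-17 + 10*5)*265 = (-17 + 50)*265 = 33*265 = 8745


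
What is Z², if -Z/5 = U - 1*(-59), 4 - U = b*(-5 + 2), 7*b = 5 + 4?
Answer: 5475600/49 ≈ 1.1175e+5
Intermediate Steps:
b = 9/7 (b = (5 + 4)/7 = (⅐)*9 = 9/7 ≈ 1.2857)
U = 55/7 (U = 4 - 9*(-5 + 2)/7 = 4 - 9*(-3)/7 = 4 - 1*(-27/7) = 4 + 27/7 = 55/7 ≈ 7.8571)
Z = -2340/7 (Z = -5*(55/7 - 1*(-59)) = -5*(55/7 + 59) = -5*468/7 = -2340/7 ≈ -334.29)
Z² = (-2340/7)² = 5475600/49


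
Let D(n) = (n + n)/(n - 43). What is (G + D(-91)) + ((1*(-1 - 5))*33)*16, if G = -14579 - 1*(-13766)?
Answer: -266636/67 ≈ -3979.6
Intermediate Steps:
D(n) = 2*n/(-43 + n) (D(n) = (2*n)/(-43 + n) = 2*n/(-43 + n))
G = -813 (G = -14579 + 13766 = -813)
(G + D(-91)) + ((1*(-1 - 5))*33)*16 = (-813 + 2*(-91)/(-43 - 91)) + ((1*(-1 - 5))*33)*16 = (-813 + 2*(-91)/(-134)) + ((1*(-6))*33)*16 = (-813 + 2*(-91)*(-1/134)) - 6*33*16 = (-813 + 91/67) - 198*16 = -54380/67 - 3168 = -266636/67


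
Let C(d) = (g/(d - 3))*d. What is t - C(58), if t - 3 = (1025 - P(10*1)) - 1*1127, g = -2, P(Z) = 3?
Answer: -5494/55 ≈ -99.891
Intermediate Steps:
t = -102 (t = 3 + ((1025 - 1*3) - 1*1127) = 3 + ((1025 - 3) - 1127) = 3 + (1022 - 1127) = 3 - 105 = -102)
C(d) = -2*d/(-3 + d) (C(d) = (-2/(d - 3))*d = (-2/(-3 + d))*d = -2*d/(-3 + d))
t - C(58) = -102 - (-2)*58/(-3 + 58) = -102 - (-2)*58/55 = -102 - 1*(-116/55) = -102 + 116/55 = -5494/55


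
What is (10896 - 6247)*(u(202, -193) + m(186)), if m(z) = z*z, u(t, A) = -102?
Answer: 160362606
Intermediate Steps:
m(z) = z**2
(10896 - 6247)*(u(202, -193) + m(186)) = (10896 - 6247)*(-102 + 186**2) = 4649*(-102 + 34596) = 4649*34494 = 160362606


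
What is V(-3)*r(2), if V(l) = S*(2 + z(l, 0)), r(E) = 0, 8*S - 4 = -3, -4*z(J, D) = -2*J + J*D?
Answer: 0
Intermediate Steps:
z(J, D) = J/2 - D*J/4 (z(J, D) = -(-2*J + J*D)/4 = -(-2*J + D*J)/4 = J/2 - D*J/4)
S = ⅛ (S = ½ + (⅛)*(-3) = ½ - 3/8 = ⅛ ≈ 0.12500)
V(l) = ¼ + l/16 (V(l) = (2 + l*(2 - 1*0)/4)/8 = (2 + l*(2 + 0)/4)/8 = (2 + (¼)*l*2)/8 = (2 + l/2)/8 = ¼ + l/16)
V(-3)*r(2) = (¼ + (1/16)*(-3))*0 = (¼ - 3/16)*0 = (1/16)*0 = 0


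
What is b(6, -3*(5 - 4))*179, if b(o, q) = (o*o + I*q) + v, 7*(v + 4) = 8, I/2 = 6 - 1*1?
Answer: 3938/7 ≈ 562.57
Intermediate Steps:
I = 10 (I = 2*(6 - 1*1) = 2*(6 - 1) = 2*5 = 10)
v = -20/7 (v = -4 + (1/7)*8 = -4 + 8/7 = -20/7 ≈ -2.8571)
b(o, q) = -20/7 + o**2 + 10*q (b(o, q) = (o*o + 10*q) - 20/7 = (o**2 + 10*q) - 20/7 = -20/7 + o**2 + 10*q)
b(6, -3*(5 - 4))*179 = (-20/7 + 6**2 + 10*(-3*(5 - 4)))*179 = (-20/7 + 36 + 10*(-3*1))*179 = (-20/7 + 36 + 10*(-3))*179 = (-20/7 + 36 - 30)*179 = (22/7)*179 = 3938/7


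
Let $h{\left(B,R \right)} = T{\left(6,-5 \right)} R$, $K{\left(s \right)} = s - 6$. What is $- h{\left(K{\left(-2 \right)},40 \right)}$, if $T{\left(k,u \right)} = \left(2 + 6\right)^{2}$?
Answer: $-2560$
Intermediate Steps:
$K{\left(s \right)} = -6 + s$ ($K{\left(s \right)} = s - 6 = -6 + s$)
$T{\left(k,u \right)} = 64$ ($T{\left(k,u \right)} = 8^{2} = 64$)
$h{\left(B,R \right)} = 64 R$
$- h{\left(K{\left(-2 \right)},40 \right)} = - 64 \cdot 40 = \left(-1\right) 2560 = -2560$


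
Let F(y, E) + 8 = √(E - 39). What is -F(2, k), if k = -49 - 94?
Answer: 8 - I*√182 ≈ 8.0 - 13.491*I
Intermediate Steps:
k = -143
F(y, E) = -8 + √(-39 + E) (F(y, E) = -8 + √(E - 39) = -8 + √(-39 + E))
-F(2, k) = -(-8 + √(-39 - 143)) = -(-8 + √(-182)) = -(-8 + I*√182) = 8 - I*√182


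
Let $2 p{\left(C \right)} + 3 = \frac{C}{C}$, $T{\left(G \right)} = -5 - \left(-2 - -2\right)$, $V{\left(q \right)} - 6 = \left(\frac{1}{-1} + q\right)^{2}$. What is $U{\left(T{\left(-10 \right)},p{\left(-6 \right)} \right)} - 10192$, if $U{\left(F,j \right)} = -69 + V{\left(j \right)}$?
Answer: $-10251$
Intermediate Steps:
$V{\left(q \right)} = 6 + \left(-1 + q\right)^{2}$ ($V{\left(q \right)} = 6 + \left(\frac{1}{-1} + q\right)^{2} = 6 + \left(-1 + q\right)^{2}$)
$T{\left(G \right)} = -5$ ($T{\left(G \right)} = -5 - \left(-2 + 2\right) = -5 - 0 = -5 + 0 = -5$)
$p{\left(C \right)} = -1$ ($p{\left(C \right)} = - \frac{3}{2} + \frac{C \frac{1}{C}}{2} = - \frac{3}{2} + \frac{1}{2} \cdot 1 = - \frac{3}{2} + \frac{1}{2} = -1$)
$U{\left(F,j \right)} = -63 + \left(-1 + j\right)^{2}$ ($U{\left(F,j \right)} = -69 + \left(6 + \left(-1 + j\right)^{2}\right) = -63 + \left(-1 + j\right)^{2}$)
$U{\left(T{\left(-10 \right)},p{\left(-6 \right)} \right)} - 10192 = \left(-63 + \left(-1 - 1\right)^{2}\right) - 10192 = \left(-63 + \left(-2\right)^{2}\right) - 10192 = \left(-63 + 4\right) - 10192 = -59 - 10192 = -10251$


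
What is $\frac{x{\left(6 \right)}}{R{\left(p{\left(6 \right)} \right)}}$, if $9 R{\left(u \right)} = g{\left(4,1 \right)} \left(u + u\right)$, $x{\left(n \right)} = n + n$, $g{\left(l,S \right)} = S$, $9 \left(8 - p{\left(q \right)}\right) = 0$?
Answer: $\frac{27}{4} \approx 6.75$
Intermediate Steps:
$p{\left(q \right)} = 8$ ($p{\left(q \right)} = 8 - 0 = 8 + 0 = 8$)
$x{\left(n \right)} = 2 n$
$R{\left(u \right)} = \frac{2 u}{9}$ ($R{\left(u \right)} = \frac{1 \left(u + u\right)}{9} = \frac{1 \cdot 2 u}{9} = \frac{2 u}{9}$)
$\frac{x{\left(6 \right)}}{R{\left(p{\left(6 \right)} \right)}} = \frac{2 \cdot 6}{\frac{2}{9} \cdot 8} = \frac{12}{\frac{16}{9}} = 12 \cdot \frac{9}{16} = \frac{27}{4}$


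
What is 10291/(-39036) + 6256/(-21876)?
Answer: -13037087/23720876 ≈ -0.54960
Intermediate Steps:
10291/(-39036) + 6256/(-21876) = 10291*(-1/39036) + 6256*(-1/21876) = -10291/39036 - 1564/5469 = -13037087/23720876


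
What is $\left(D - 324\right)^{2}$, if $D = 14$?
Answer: $96100$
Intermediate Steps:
$\left(D - 324\right)^{2} = \left(14 - 324\right)^{2} = \left(-310\right)^{2} = 96100$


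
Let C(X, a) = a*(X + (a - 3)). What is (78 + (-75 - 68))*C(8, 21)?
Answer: -35490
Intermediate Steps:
C(X, a) = a*(-3 + X + a) (C(X, a) = a*(X + (-3 + a)) = a*(-3 + X + a))
(78 + (-75 - 68))*C(8, 21) = (78 + (-75 - 68))*(21*(-3 + 8 + 21)) = (78 - 143)*(21*26) = -65*546 = -35490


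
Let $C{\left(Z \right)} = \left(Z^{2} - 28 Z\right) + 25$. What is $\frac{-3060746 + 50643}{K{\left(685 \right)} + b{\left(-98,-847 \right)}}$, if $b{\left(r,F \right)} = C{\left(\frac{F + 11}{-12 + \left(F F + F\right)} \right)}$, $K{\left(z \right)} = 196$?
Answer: $- \frac{386379757811739375}{28371969038449} \approx -13618.0$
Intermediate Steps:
$C{\left(Z \right)} = 25 + Z^{2} - 28 Z$
$b{\left(r,F \right)} = 25 + \frac{\left(11 + F\right)^{2}}{\left(-12 + F + F^{2}\right)^{2}} - \frac{28 \left(11 + F\right)}{-12 + F + F^{2}}$ ($b{\left(r,F \right)} = 25 + \left(\frac{F + 11}{-12 + \left(F F + F\right)}\right)^{2} - 28 \frac{F + 11}{-12 + \left(F F + F\right)} = 25 + \left(\frac{11 + F}{-12 + \left(F^{2} + F\right)}\right)^{2} - 28 \frac{11 + F}{-12 + \left(F^{2} + F\right)} = 25 + \left(\frac{11 + F}{-12 + \left(F + F^{2}\right)}\right)^{2} - 28 \frac{11 + F}{-12 + \left(F + F^{2}\right)} = 25 + \left(\frac{11 + F}{-12 + F + F^{2}}\right)^{2} - 28 \frac{11 + F}{-12 + F + F^{2}} = 25 + \frac{\left(11 + F\right)^{2}}{\left(-12 + F + F^{2}\right)^{2}} - \frac{28 \left(11 + F\right)}{-12 + F + F^{2}}$)
$\frac{-3060746 + 50643}{K{\left(685 \right)} + b{\left(-98,-847 \right)}} = \frac{-3060746 + 50643}{196 + \frac{\left(11 - 847\right)^{2} + 25 \left(-12 - 847 + \left(-847\right)^{2}\right)^{2} - 28 \left(11 - 847\right) \left(-12 - 847 + \left(-847\right)^{2}\right)}{\left(-12 - 847 + \left(-847\right)^{2}\right)^{2}}} = - \frac{3010103}{196 + \frac{\left(-836\right)^{2} + 25 \left(-12 - 847 + 717409\right)^{2} - - 23408 \left(-12 - 847 + 717409\right)}{\left(-12 - 847 + 717409\right)^{2}}} = - \frac{3010103}{196 + \frac{698896 + 25 \cdot 716550^{2} - \left(-23408\right) 716550}{513443902500}} = - \frac{3010103}{196 + \frac{698896 + 25 \cdot 513443902500 + 16773002400}{513443902500}} = - \frac{3010103}{196 + \frac{698896 + 12836097562500 + 16773002400}{513443902500}} = - \frac{3010103}{196 + \frac{1}{513443902500} \cdot 12852871263796} = - \frac{3010103}{196 + \frac{3213217815949}{128360975625}} = - \frac{3010103}{\frac{28371969038449}{128360975625}} = \left(-3010103\right) \frac{128360975625}{28371969038449} = - \frac{386379757811739375}{28371969038449}$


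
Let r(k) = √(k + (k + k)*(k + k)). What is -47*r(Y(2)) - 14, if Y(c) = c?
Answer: -14 - 141*√2 ≈ -213.40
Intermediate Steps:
r(k) = √(k + 4*k²) (r(k) = √(k + (2*k)*(2*k)) = √(k + 4*k²))
-47*r(Y(2)) - 14 = -47*√2*√(1 + 4*2) - 14 = -47*√2*√(1 + 8) - 14 = -47*3*√2 - 14 = -141*√2 - 14 = -14 - 141*√2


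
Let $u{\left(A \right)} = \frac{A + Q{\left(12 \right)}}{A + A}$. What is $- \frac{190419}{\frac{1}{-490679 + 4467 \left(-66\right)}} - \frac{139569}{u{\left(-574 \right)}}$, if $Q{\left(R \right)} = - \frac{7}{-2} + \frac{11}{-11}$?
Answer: $\frac{56987707167331}{381} \approx 1.4957 \cdot 10^{11}$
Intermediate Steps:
$Q{\left(R \right)} = \frac{5}{2}$ ($Q{\left(R \right)} = \left(-7\right) \left(- \frac{1}{2}\right) + 11 \left(- \frac{1}{11}\right) = \frac{7}{2} - 1 = \frac{5}{2}$)
$u{\left(A \right)} = \frac{\frac{5}{2} + A}{2 A}$ ($u{\left(A \right)} = \frac{A + \frac{5}{2}}{A + A} = \frac{\frac{5}{2} + A}{2 A}$)
$- \frac{190419}{\frac{1}{-490679 + 4467 \left(-66\right)}} - \frac{139569}{u{\left(-574 \right)}} = - \frac{190419}{\frac{1}{-490679 + 4467 \left(-66\right)}} - \frac{139569}{\frac{1}{4} \frac{1}{-574} \left(5 + 2 \left(-574\right)\right)} = - \frac{190419}{\frac{1}{-490679 - 294822}} - \frac{139569}{\frac{1}{4} \left(- \frac{1}{574}\right) \left(5 - 1148\right)} = - \frac{190419}{\frac{1}{-785501}} - \frac{139569}{\frac{1}{4} \left(- \frac{1}{574}\right) \left(-1143\right)} = - \frac{190419}{- \frac{1}{785501}} - \frac{139569}{\frac{1143}{2296}} = \left(-190419\right) \left(-785501\right) - \frac{106816808}{381} = 149574314919 - \frac{106816808}{381} = \frac{56987707167331}{381}$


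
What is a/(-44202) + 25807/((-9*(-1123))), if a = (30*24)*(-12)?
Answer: 204674249/74458269 ≈ 2.7488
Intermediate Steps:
a = -8640 (a = 720*(-12) = -8640)
a/(-44202) + 25807/((-9*(-1123))) = -8640/(-44202) + 25807/((-9*(-1123))) = -8640*(-1/44202) + 25807/10107 = 1440/7367 + 25807*(1/10107) = 1440/7367 + 25807/10107 = 204674249/74458269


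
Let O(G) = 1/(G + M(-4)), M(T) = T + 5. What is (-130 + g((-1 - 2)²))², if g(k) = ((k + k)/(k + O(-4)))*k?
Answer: 2093809/169 ≈ 12389.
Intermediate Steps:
M(T) = 5 + T
O(G) = 1/(1 + G) (O(G) = 1/(G + (5 - 4)) = 1/(G + 1) = 1/(1 + G))
g(k) = 2*k²/(-⅓ + k) (g(k) = ((k + k)/(k + 1/(1 - 4)))*k = ((2*k)/(k + 1/(-3)))*k = ((2*k)/(k - ⅓))*k = ((2*k)/(-⅓ + k))*k = (2*k/(-⅓ + k))*k = 2*k²/(-⅓ + k))
(-130 + g((-1 - 2)²))² = (-130 + 6*((-1 - 2)²)²/(-1 + 3*(-1 - 2)²))² = (-130 + 6*((-3)²)²/(-1 + 3*(-3)²))² = (-130 + 6*9²/(-1 + 3*9))² = (-130 + 6*81/(-1 + 27))² = (-130 + 6*81/26)² = (-130 + 6*81*(1/26))² = (-130 + 243/13)² = (-1447/13)² = 2093809/169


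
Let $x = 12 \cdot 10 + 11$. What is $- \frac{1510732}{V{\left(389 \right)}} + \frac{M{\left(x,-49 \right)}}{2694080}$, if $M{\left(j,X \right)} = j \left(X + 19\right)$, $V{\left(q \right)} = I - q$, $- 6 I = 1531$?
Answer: $\frac{2442018200991}{1041261920} \approx 2345.3$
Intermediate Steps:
$I = - \frac{1531}{6}$ ($I = \left(- \frac{1}{6}\right) 1531 = - \frac{1531}{6} \approx -255.17$)
$V{\left(q \right)} = - \frac{1531}{6} - q$
$x = 131$ ($x = 120 + 11 = 131$)
$M{\left(j,X \right)} = j \left(19 + X\right)$
$- \frac{1510732}{V{\left(389 \right)}} + \frac{M{\left(x,-49 \right)}}{2694080} = - \frac{1510732}{- \frac{1531}{6} - 389} + \frac{131 \left(19 - 49\right)}{2694080} = - \frac{1510732}{- \frac{1531}{6} - 389} + 131 \left(-30\right) \frac{1}{2694080} = - \frac{1510732}{- \frac{3865}{6}} - \frac{393}{269408} = \left(-1510732\right) \left(- \frac{6}{3865}\right) - \frac{393}{269408} = \frac{9064392}{3865} - \frac{393}{269408} = \frac{2442018200991}{1041261920}$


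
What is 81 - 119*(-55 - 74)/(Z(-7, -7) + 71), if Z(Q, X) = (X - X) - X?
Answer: 7223/26 ≈ 277.81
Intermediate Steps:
Z(Q, X) = -X (Z(Q, X) = 0 - X = -X)
81 - 119*(-55 - 74)/(Z(-7, -7) + 71) = 81 - 119*(-55 - 74)/(-1*(-7) + 71) = 81 - (-15351)/(7 + 71) = 81 - (-15351)/78 = 81 - 119*(-43/26) = 81 + 5117/26 = 7223/26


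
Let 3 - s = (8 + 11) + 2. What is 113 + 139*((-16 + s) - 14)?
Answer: -6559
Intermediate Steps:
s = -18 (s = 3 - ((8 + 11) + 2) = 3 - (19 + 2) = 3 - 1*21 = 3 - 21 = -18)
113 + 139*((-16 + s) - 14) = 113 + 139*((-16 - 18) - 14) = 113 + 139*(-34 - 14) = 113 + 139*(-48) = 113 - 6672 = -6559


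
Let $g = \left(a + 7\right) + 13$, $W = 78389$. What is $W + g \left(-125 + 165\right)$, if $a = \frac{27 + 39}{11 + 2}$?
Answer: $\frac{1032097}{13} \approx 79392.0$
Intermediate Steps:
$a = \frac{66}{13} \approx 5.0769$
$g = \frac{326}{13}$ ($g = \left(\frac{66}{13} + 7\right) + 13 = \frac{157}{13} + 13 = \frac{326}{13} \approx 25.077$)
$W + g \left(-125 + 165\right) = 78389 + \frac{326 \left(-125 + 165\right)}{13} = 78389 + \frac{326}{13} \cdot 40 = 78389 + \frac{13040}{13} = \frac{1032097}{13}$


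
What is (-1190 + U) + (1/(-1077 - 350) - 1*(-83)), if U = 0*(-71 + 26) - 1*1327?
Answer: -3473319/1427 ≈ -2434.0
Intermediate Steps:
U = -1327 (U = 0*(-45) - 1327 = 0 - 1327 = -1327)
(-1190 + U) + (1/(-1077 - 350) - 1*(-83)) = (-1190 - 1327) + (1/(-1077 - 350) - 1*(-83)) = -2517 + (1/(-1427) + 83) = -2517 + (-1/1427 + 83) = -2517 + 118440/1427 = -3473319/1427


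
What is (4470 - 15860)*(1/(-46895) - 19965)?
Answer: 2132797263928/9379 ≈ 2.2740e+8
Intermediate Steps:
(4470 - 15860)*(1/(-46895) - 19965) = -11390*(-1/46895 - 19965) = -11390*(-936258676/46895) = 2132797263928/9379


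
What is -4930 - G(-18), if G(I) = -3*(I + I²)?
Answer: -4012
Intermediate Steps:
G(I) = -3*I - 3*I²
-4930 - G(-18) = -4930 - (-3)*(-18)*(1 - 18) = -4930 - (-3)*(-18)*(-17) = -4930 - 1*(-918) = -4930 + 918 = -4012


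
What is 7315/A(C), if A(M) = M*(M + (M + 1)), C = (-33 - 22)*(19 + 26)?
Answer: 19/31815 ≈ 0.00059720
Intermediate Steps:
C = -2475 (C = -55*45 = -2475)
A(M) = M*(1 + 2*M) (A(M) = M*(M + (1 + M)) = M*(1 + 2*M))
7315/A(C) = 7315/((-2475*(1 + 2*(-2475)))) = 7315/((-2475*(1 - 4950))) = 7315/((-2475*(-4949))) = 7315/12248775 = 7315*(1/12248775) = 19/31815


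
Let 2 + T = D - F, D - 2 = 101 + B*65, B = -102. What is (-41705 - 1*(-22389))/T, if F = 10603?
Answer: 4829/4283 ≈ 1.1275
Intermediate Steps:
D = -6527 (D = 2 + (101 - 102*65) = 2 + (101 - 6630) = 2 - 6529 = -6527)
T = -17132 (T = -2 + (-6527 - 1*10603) = -2 + (-6527 - 10603) = -2 - 17130 = -17132)
(-41705 - 1*(-22389))/T = (-41705 - 1*(-22389))/(-17132) = (-41705 + 22389)*(-1/17132) = -19316*(-1/17132) = 4829/4283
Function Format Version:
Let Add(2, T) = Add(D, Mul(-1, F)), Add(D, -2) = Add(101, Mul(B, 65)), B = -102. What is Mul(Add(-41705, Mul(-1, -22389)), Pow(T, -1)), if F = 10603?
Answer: Rational(4829, 4283) ≈ 1.1275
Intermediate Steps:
D = -6527 (D = Add(2, Add(101, Mul(-102, 65))) = Add(2, Add(101, -6630)) = Add(2, -6529) = -6527)
T = -17132 (T = Add(-2, Add(-6527, Mul(-1, 10603))) = Add(-2, Add(-6527, -10603)) = Add(-2, -17130) = -17132)
Mul(Add(-41705, Mul(-1, -22389)), Pow(T, -1)) = Mul(Add(-41705, Mul(-1, -22389)), Pow(-17132, -1)) = Mul(Add(-41705, 22389), Rational(-1, 17132)) = Mul(-19316, Rational(-1, 17132)) = Rational(4829, 4283)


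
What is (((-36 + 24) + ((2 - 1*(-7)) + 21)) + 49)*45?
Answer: 3015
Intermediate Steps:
(((-36 + 24) + ((2 - 1*(-7)) + 21)) + 49)*45 = ((-12 + ((2 + 7) + 21)) + 49)*45 = ((-12 + (9 + 21)) + 49)*45 = ((-12 + 30) + 49)*45 = (18 + 49)*45 = 67*45 = 3015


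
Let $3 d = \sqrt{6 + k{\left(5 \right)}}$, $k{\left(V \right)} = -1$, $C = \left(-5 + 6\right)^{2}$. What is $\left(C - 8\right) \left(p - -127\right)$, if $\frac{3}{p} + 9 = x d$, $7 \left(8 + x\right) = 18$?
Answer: $- \frac{25254040}{28501} - \frac{16758 \sqrt{5}}{28501} \approx -887.39$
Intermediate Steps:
$C = 1$ ($C = 1^{2} = 1$)
$x = - \frac{38}{7}$ ($x = -8 + \frac{1}{7} \cdot 18 = -8 + \frac{18}{7} = - \frac{38}{7} \approx -5.4286$)
$d = \frac{\sqrt{5}}{3}$ ($d = \frac{\sqrt{6 - 1}}{3} = \frac{\sqrt{5}}{3} \approx 0.74536$)
$p = \frac{3}{-9 - \frac{38 \sqrt{5}}{21}}$ ($p = \frac{3}{-9 - \frac{38 \frac{\sqrt{5}}{3}}{7}} = \frac{3}{-9 - \frac{38 \sqrt{5}}{21}} \approx -0.22995$)
$\left(C - 8\right) \left(p - -127\right) = \left(1 - 8\right) \left(\left(- \frac{11907}{28501} + \frac{2394 \sqrt{5}}{28501}\right) - -127\right) = \left(1 - 8\right) \left(\left(- \frac{11907}{28501} + \frac{2394 \sqrt{5}}{28501}\right) + 127\right) = - 7 \left(\frac{3607720}{28501} + \frac{2394 \sqrt{5}}{28501}\right) = - \frac{25254040}{28501} - \frac{16758 \sqrt{5}}{28501}$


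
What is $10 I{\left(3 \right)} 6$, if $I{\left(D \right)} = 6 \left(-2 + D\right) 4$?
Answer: $1440$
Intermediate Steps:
$I{\left(D \right)} = -48 + 24 D$ ($I{\left(D \right)} = 6 \left(-8 + 4 D\right) = -48 + 24 D$)
$10 I{\left(3 \right)} 6 = 10 \left(-48 + 24 \cdot 3\right) 6 = 10 \left(-48 + 72\right) 6 = 10 \cdot 24 \cdot 6 = 240 \cdot 6 = 1440$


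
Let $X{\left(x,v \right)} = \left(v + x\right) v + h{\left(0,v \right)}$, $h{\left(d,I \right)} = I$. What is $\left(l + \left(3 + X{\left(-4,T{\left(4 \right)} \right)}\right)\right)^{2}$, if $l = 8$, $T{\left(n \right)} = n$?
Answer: $225$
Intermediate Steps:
$X{\left(x,v \right)} = v + v \left(v + x\right)$ ($X{\left(x,v \right)} = \left(v + x\right) v + v = v \left(v + x\right) + v = v + v \left(v + x\right)$)
$\left(l + \left(3 + X{\left(-4,T{\left(4 \right)} \right)}\right)\right)^{2} = \left(8 + \left(3 + 4 \left(1 + 4 - 4\right)\right)\right)^{2} = \left(8 + \left(3 + 4 \cdot 1\right)\right)^{2} = \left(8 + \left(3 + 4\right)\right)^{2} = \left(8 + 7\right)^{2} = 15^{2} = 225$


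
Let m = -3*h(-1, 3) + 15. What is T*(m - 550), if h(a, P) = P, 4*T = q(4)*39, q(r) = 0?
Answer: 0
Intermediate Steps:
T = 0 (T = (0*39)/4 = (¼)*0 = 0)
m = 6 (m = -3*3 + 15 = -9 + 15 = 6)
T*(m - 550) = 0*(6 - 550) = 0*(-544) = 0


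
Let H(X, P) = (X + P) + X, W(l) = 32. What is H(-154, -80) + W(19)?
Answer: -356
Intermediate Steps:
H(X, P) = P + 2*X (H(X, P) = (P + X) + X = P + 2*X)
H(-154, -80) + W(19) = (-80 + 2*(-154)) + 32 = (-80 - 308) + 32 = -388 + 32 = -356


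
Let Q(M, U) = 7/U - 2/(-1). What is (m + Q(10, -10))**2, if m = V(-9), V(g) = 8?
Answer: 8649/100 ≈ 86.490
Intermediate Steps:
Q(M, U) = 2 + 7/U (Q(M, U) = 7/U - 2*(-1) = 7/U + 2 = 2 + 7/U)
m = 8
(m + Q(10, -10))**2 = (8 + (2 + 7/(-10)))**2 = (8 + (2 + 7*(-1/10)))**2 = (8 + (2 - 7/10))**2 = (8 + 13/10)**2 = (93/10)**2 = 8649/100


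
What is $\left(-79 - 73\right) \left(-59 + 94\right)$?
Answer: $-5320$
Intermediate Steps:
$\left(-79 - 73\right) \left(-59 + 94\right) = \left(-79 - 73\right) 35 = \left(-152\right) 35 = -5320$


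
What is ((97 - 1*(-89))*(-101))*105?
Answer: -1972530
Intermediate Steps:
((97 - 1*(-89))*(-101))*105 = ((97 + 89)*(-101))*105 = (186*(-101))*105 = -18786*105 = -1972530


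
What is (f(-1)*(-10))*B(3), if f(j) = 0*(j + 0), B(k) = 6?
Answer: 0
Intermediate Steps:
f(j) = 0 (f(j) = 0*j = 0)
(f(-1)*(-10))*B(3) = (0*(-10))*6 = 0*6 = 0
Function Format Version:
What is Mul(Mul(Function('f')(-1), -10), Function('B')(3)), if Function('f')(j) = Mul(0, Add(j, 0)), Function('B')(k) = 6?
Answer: 0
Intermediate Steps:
Function('f')(j) = 0 (Function('f')(j) = Mul(0, j) = 0)
Mul(Mul(Function('f')(-1), -10), Function('B')(3)) = Mul(Mul(0, -10), 6) = Mul(0, 6) = 0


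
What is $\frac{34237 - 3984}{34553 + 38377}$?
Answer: $\frac{30253}{72930} \approx 0.41482$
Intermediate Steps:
$\frac{34237 - 3984}{34553 + 38377} = \frac{34237 - 3984}{72930} = 30253 \cdot \frac{1}{72930} = \frac{30253}{72930}$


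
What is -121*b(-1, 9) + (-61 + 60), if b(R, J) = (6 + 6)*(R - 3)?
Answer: 5807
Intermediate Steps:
b(R, J) = -36 + 12*R (b(R, J) = 12*(-3 + R) = -36 + 12*R)
-121*b(-1, 9) + (-61 + 60) = -121*(-36 + 12*(-1)) + (-61 + 60) = -121*(-36 - 12) - 1 = -121*(-48) - 1 = 5808 - 1 = 5807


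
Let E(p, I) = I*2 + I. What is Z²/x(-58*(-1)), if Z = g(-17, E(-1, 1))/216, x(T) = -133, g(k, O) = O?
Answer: -1/689472 ≈ -1.4504e-6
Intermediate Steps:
E(p, I) = 3*I (E(p, I) = 2*I + I = 3*I)
Z = 1/72 (Z = (3*1)/216 = 3*(1/216) = 1/72 ≈ 0.013889)
Z²/x(-58*(-1)) = (1/72)²/(-133) = (1/5184)*(-1/133) = -1/689472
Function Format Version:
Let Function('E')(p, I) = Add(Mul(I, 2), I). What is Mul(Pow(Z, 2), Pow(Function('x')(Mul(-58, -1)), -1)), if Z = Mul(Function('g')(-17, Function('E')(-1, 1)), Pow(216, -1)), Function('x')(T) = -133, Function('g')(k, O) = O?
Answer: Rational(-1, 689472) ≈ -1.4504e-6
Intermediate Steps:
Function('E')(p, I) = Mul(3, I) (Function('E')(p, I) = Add(Mul(2, I), I) = Mul(3, I))
Z = Rational(1, 72) (Z = Mul(Mul(3, 1), Pow(216, -1)) = Mul(3, Rational(1, 216)) = Rational(1, 72) ≈ 0.013889)
Mul(Pow(Z, 2), Pow(Function('x')(Mul(-58, -1)), -1)) = Mul(Pow(Rational(1, 72), 2), Pow(-133, -1)) = Mul(Rational(1, 5184), Rational(-1, 133)) = Rational(-1, 689472)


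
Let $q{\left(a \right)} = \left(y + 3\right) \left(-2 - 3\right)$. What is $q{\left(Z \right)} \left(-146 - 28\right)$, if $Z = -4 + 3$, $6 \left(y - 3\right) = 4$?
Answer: $5800$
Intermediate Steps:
$y = \frac{11}{3}$ ($y = 3 + \frac{1}{6} \cdot 4 = 3 + \frac{2}{3} = \frac{11}{3} \approx 3.6667$)
$Z = -1$
$q{\left(a \right)} = - \frac{100}{3}$ ($q{\left(a \right)} = \left(\frac{11}{3} + 3\right) \left(-2 - 3\right) = \frac{20}{3} \left(-5\right) = - \frac{100}{3}$)
$q{\left(Z \right)} \left(-146 - 28\right) = - \frac{100 \left(-146 - 28\right)}{3} = \left(- \frac{100}{3}\right) \left(-174\right) = 5800$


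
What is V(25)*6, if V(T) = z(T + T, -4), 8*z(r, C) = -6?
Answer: -9/2 ≈ -4.5000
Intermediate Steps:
z(r, C) = -¾ (z(r, C) = (⅛)*(-6) = -¾)
V(T) = -¾
V(25)*6 = -¾*6 = -9/2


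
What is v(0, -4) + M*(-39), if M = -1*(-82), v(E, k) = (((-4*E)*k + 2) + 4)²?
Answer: -3162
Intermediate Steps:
v(E, k) = (6 - 4*E*k)² (v(E, k) = ((-4*E*k + 2) + 4)² = ((2 - 4*E*k) + 4)² = (6 - 4*E*k)²)
M = 82
v(0, -4) + M*(-39) = 4*(-3 + 2*0*(-4))² + 82*(-39) = 4*(-3 + 0)² - 3198 = 4*(-3)² - 3198 = 4*9 - 3198 = 36 - 3198 = -3162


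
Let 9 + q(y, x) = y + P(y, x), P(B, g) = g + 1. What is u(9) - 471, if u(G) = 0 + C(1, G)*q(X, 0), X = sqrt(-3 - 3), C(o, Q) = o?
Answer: -479 + I*sqrt(6) ≈ -479.0 + 2.4495*I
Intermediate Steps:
P(B, g) = 1 + g
X = I*sqrt(6) (X = sqrt(-6) = I*sqrt(6) ≈ 2.4495*I)
q(y, x) = -8 + x + y (q(y, x) = -9 + (y + (1 + x)) = -9 + (1 + x + y) = -8 + x + y)
u(G) = -8 + I*sqrt(6) (u(G) = 0 + 1*(-8 + 0 + I*sqrt(6)) = 0 + 1*(-8 + I*sqrt(6)) = 0 + (-8 + I*sqrt(6)) = -8 + I*sqrt(6))
u(9) - 471 = (-8 + I*sqrt(6)) - 471 = -479 + I*sqrt(6)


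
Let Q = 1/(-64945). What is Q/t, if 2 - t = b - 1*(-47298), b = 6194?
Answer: 1/3473908050 ≈ 2.8786e-10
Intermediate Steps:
Q = -1/64945 ≈ -1.5398e-5
t = -53490 (t = 2 - (6194 - 1*(-47298)) = 2 - (6194 + 47298) = 2 - 1*53492 = 2 - 53492 = -53490)
Q/t = -1/64945/(-53490) = -1/64945*(-1/53490) = 1/3473908050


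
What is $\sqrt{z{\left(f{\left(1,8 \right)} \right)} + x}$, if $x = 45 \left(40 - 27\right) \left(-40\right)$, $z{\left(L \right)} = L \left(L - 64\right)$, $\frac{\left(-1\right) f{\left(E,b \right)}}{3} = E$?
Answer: $i \sqrt{23199} \approx 152.31 i$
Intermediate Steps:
$f{\left(E,b \right)} = - 3 E$
$z{\left(L \right)} = L \left(-64 + L\right)$
$x = -23400$ ($x = 45 \cdot 13 \left(-40\right) = 585 \left(-40\right) = -23400$)
$\sqrt{z{\left(f{\left(1,8 \right)} \right)} + x} = \sqrt{\left(-3\right) 1 \left(-64 - 3\right) - 23400} = \sqrt{- 3 \left(-64 - 3\right) - 23400} = \sqrt{\left(-3\right) \left(-67\right) - 23400} = \sqrt{201 - 23400} = \sqrt{-23199} = i \sqrt{23199}$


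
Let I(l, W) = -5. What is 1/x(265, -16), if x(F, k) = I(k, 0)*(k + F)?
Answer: -1/1245 ≈ -0.00080321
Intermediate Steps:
x(F, k) = -5*F - 5*k (x(F, k) = -5*(k + F) = -5*(F + k) = -5*F - 5*k)
1/x(265, -16) = 1/(-5*265 - 5*(-16)) = 1/(-1325 + 80) = 1/(-1245) = -1/1245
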